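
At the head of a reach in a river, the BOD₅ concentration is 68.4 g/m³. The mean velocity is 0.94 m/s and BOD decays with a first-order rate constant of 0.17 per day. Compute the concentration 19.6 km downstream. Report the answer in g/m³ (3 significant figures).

65.7 g/m³

Travel time t = 19.6 km / 0.94 m/s = 1.96e+04/0.94 = 2.085e+04 s = 0.2413 d.
First-order decay: C = 68.4·exp(−0.17·0.2413) = 68.4·0.9598 = 65.65 g/m³.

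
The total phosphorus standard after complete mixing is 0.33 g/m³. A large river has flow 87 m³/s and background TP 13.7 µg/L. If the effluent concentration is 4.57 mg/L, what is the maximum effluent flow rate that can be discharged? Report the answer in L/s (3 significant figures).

6490 L/s

13.7 µg/L = 0.0137 mg/L.
Mass balance at complete mixing: C_std·(Q_w + Q_r) = Q_w·C_e + Q_r·C_b.
Rearranging, Q_w = Q_r·(C_std − C_b)/(C_e − C_std) = 87·(0.33 − 0.0137) / (4.57 − 0.33) = 6.49 m³/s.
= 6490 L/s.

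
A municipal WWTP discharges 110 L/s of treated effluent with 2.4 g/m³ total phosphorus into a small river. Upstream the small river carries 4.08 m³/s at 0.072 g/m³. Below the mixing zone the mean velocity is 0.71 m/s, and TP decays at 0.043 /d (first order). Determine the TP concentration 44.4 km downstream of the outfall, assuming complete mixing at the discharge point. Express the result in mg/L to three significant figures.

110 L/s = 0.11 m³/s.
After complete mixing, C₀ = (0.11·2.4 + 4.08·0.072) / 4.19 = 0.1331 mg/L.
Travel time t = 4.44e+04 m / 0.71 m/s = 6.254e+04 s = 0.7238 d.
C = 0.1331·exp(−0.043·0.7238) = 0.1331·0.9694 = 0.129 mg/L.

0.129 mg/L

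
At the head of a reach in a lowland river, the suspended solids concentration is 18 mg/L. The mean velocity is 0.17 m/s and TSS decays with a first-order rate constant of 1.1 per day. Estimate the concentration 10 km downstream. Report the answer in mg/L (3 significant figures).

Travel time t = 10 km / 0.17 m/s = 1e+04/0.17 = 5.882e+04 s = 0.6808 d.
First-order decay: C = 18·exp(−1.1·0.6808) = 18·0.4729 = 8.512 mg/L.

8.51 mg/L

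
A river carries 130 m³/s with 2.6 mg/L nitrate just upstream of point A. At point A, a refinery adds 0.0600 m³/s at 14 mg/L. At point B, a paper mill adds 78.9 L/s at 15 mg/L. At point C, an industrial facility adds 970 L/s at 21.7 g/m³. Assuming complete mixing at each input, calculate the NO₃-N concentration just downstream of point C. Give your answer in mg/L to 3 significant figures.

2.75 mg/L

After input A: C = (130·2.6 + 0.06·14) / 130.1 = 2.605 mg/L.
78.9 L/s = 0.0789 m³/s.
After input B: C = (130.1·2.605 + 0.0789·15) / 130.1 = 2.613 mg/L.
970 L/s = 0.97 m³/s.
After input C: C = (130.1·2.613 + 0.97·21.7) / 131.1 = 2.754 mg/L.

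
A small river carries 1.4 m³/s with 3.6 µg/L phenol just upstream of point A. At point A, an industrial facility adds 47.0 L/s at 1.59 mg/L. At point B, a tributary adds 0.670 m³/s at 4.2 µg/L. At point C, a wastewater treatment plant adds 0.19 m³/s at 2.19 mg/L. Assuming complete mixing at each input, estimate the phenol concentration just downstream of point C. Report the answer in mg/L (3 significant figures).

0.216 mg/L

3.6 µg/L = 0.0036 mg/L.
47.0 L/s = 0.047 m³/s.
After input A: C = (1.4·0.0036 + 0.047·1.59) / 1.447 = 0.05513 mg/L.
4.2 µg/L = 0.0042 mg/L.
After input B: C = (1.447·0.05513 + 0.67·0.0042) / 2.117 = 0.03901 mg/L.
After input C: C = (2.117·0.03901 + 0.19·2.19) / 2.307 = 0.2162 mg/L.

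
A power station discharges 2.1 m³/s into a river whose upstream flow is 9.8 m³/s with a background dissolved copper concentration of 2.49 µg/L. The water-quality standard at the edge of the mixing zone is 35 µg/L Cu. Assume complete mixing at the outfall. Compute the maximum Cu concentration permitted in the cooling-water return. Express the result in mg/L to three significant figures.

0.187 mg/L

2.49 µg/L = 0.00249 mg/L.
35 µg/L = 0.035 mg/L.
Mass balance: 0.035·11.9 = 2.1·Cₑ + 9.8·0.00249.
Cₑ = (0.4165 − 0.0244) / 2.1 = 0.1867 mg/L.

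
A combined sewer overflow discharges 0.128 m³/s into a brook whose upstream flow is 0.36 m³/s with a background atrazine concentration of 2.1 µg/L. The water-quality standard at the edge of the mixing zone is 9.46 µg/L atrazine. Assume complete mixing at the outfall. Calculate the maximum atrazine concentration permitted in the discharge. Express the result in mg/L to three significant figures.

2.1 µg/L = 0.0021 mg/L.
9.46 µg/L = 0.00946 mg/L.
Mass balance: 0.00946·0.488 = 0.128·Cₑ + 0.36·0.0021.
Cₑ = (0.004616 − 0.000756) / 0.128 = 0.03016 mg/L.

0.0302 mg/L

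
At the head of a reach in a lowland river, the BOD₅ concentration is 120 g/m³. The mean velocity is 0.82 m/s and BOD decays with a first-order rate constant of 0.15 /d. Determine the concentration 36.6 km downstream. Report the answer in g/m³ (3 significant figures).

111 g/m³

Travel time t = 36.6 km / 0.82 m/s = 3.66e+04/0.82 = 4.463e+04 s = 0.5166 d.
First-order decay: C = 120·exp(−0.15·0.5166) = 120·0.9254 = 111.1 g/m³.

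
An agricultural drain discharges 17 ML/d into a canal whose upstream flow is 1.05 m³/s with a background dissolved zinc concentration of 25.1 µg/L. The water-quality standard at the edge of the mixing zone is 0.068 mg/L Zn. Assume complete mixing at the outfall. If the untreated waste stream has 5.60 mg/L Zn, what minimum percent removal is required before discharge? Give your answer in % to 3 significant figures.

17 ML/d = 0.1968 m³/s.
25.1 µg/L = 0.0251 mg/L.
Mass balance: 0.068·1.247 = 0.1968·Cₑ + 1.05·0.0251.
Cₑ = (0.08478 − 0.02636) / 0.1968 = 0.2969 mg/L.
Required removal = 1 − 0.2969/5.60 = 94.7 %.

94.7 %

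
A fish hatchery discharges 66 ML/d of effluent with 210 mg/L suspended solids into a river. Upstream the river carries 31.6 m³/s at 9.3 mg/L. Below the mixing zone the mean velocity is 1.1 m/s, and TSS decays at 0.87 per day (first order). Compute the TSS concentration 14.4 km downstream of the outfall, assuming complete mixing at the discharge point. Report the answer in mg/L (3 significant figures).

12.3 mg/L

66 ML/d = 0.7639 m³/s.
After complete mixing, C₀ = (0.7639·210 + 31.6·9.3) / 32.36 = 14.04 mg/L.
Travel time t = 1.44e+04 m / 1.1 m/s = 1.309e+04 s = 0.1515 d.
C = 14.04·exp(−0.87·0.1515) = 14.04·0.8765 = 12.3 mg/L.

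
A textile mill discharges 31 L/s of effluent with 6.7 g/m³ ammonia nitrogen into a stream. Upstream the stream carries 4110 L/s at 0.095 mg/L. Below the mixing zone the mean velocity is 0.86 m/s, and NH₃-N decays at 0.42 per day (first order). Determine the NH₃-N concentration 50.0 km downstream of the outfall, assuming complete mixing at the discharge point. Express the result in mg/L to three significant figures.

0.109 mg/L

31 L/s = 0.031 m³/s.
4110 L/s = 4.11 m³/s.
After complete mixing, C₀ = (0.031·6.7 + 4.11·0.095) / 4.141 = 0.1444 mg/L.
Travel time t = 5e+04 m / 0.86 m/s = 5.814e+04 s = 0.6729 d.
C = 0.1444·exp(−0.42·0.6729) = 0.1444·0.7538 = 0.1089 mg/L.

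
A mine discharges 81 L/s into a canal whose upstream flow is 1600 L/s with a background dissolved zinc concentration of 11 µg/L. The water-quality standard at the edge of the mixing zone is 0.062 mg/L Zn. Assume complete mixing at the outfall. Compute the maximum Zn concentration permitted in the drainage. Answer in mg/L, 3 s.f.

1.07 mg/L

81 L/s = 0.081 m³/s.
1600 L/s = 1.6 m³/s.
11 µg/L = 0.011 mg/L.
Mass balance: 0.062·1.681 = 0.081·Cₑ + 1.6·0.011.
Cₑ = (0.1042 − 0.0176) / 0.081 = 1.069 mg/L.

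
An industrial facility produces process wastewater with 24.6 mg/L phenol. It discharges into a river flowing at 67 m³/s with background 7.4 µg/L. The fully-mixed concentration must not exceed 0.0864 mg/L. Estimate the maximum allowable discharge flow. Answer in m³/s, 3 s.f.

7.4 µg/L = 0.0074 mg/L.
Mass balance at complete mixing: C_std·(Q_w + Q_r) = Q_w·C_e + Q_r·C_b.
Rearranging, Q_w = Q_r·(C_std − C_b)/(C_e − C_std) = 67·(0.0864 − 0.0074) / (24.6 − 0.0864) = 0.2159 m³/s.

0.216 m³/s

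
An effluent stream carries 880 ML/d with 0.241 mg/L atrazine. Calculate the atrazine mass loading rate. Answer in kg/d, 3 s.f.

212 kg/d

880 ML/d = 10.19 m³/s.
Mass flux = Q·C = 10.19 m³/s × 0.241 g/m³ = 2.455 g/s.
= 2.455 g/s × 86.4 = 212.1 kg/d.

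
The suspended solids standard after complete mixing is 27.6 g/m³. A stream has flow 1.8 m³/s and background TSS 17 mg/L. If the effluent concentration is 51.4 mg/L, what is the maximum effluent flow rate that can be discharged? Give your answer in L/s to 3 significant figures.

802 L/s

Mass balance at complete mixing: C_std·(Q_w + Q_r) = Q_w·C_e + Q_r·C_b.
Rearranging, Q_w = Q_r·(C_std − C_b)/(C_e − C_std) = 1.8·(27.6 − 17) / (51.4 − 27.6) = 0.8017 m³/s.
= 801.7 L/s.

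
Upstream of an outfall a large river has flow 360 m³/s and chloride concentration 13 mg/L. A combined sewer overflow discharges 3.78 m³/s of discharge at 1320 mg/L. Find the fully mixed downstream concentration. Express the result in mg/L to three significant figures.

By mass balance at complete mixing, C = (3.78·1320 + 360·13) / (3.78 + 360) = 9670/363.8 = 26.58 mg/L.

26.6 mg/L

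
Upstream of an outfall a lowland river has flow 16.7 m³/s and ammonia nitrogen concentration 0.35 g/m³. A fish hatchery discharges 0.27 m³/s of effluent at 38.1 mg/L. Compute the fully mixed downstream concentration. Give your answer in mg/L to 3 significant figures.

By mass balance at complete mixing, C = (0.27·38.1 + 16.7·0.35) / (0.27 + 16.7) = 16.13/16.97 = 0.9506 mg/L.

0.951 mg/L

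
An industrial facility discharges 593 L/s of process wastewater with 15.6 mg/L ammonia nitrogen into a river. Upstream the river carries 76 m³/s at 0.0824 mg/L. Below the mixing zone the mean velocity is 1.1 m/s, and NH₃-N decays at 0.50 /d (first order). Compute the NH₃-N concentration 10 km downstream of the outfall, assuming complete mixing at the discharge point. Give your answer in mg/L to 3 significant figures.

593 L/s = 0.593 m³/s.
After complete mixing, C₀ = (0.593·15.6 + 76·0.0824) / 76.59 = 0.2025 mg/L.
Travel time t = 1e+04 m / 1.1 m/s = 9091 s = 0.1052 d.
C = 0.2025·exp(−0.50·0.1052) = 0.2025·0.9488 = 0.1922 mg/L.

0.192 mg/L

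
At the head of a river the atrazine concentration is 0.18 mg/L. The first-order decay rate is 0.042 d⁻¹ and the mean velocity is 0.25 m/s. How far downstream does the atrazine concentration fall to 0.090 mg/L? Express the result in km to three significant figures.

356 km

From C = C₀·e^(−kt), t = ln(C₀/C)/k = ln(0.18/0.090)/0.042 = 0.6931/0.042 = 16.5 d.
Distance = v·t = 0.25 m/s × 1.426e+06 s = 3.565e+05 m = 356.5 km.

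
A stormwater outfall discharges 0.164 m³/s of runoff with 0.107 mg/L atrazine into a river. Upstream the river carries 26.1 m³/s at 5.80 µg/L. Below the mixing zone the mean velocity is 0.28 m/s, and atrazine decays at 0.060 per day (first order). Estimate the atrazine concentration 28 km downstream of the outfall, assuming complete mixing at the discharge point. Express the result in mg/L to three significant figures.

5.80 µg/L = 0.0058 mg/L.
After complete mixing, C₀ = (0.164·0.107 + 26.1·0.0058) / 26.26 = 0.006432 mg/L.
Travel time t = 2.8e+04 m / 0.28 m/s = 1e+05 s = 1.157 d.
C = 0.006432·exp(−0.060·1.157) = 0.006432·0.9329 = 0.006 mg/L.

0.00600 mg/L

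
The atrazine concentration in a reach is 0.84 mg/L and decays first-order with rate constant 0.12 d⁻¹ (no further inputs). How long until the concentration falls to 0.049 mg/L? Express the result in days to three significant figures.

23.7 d

t = ln(C₀/C)/k = ln(0.84/0.049)/0.12 = 2.842/0.12 = 23.68 d.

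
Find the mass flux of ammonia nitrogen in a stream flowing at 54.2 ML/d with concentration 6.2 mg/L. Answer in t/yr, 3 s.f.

123 t/yr

54.2 ML/d = 0.6273 m³/s.
Mass flux = Q·C = 0.6273 m³/s × 6.2 g/m³ = 3.889 g/s.
= 3.889 g/s × 31.56 = 122.7 t/yr.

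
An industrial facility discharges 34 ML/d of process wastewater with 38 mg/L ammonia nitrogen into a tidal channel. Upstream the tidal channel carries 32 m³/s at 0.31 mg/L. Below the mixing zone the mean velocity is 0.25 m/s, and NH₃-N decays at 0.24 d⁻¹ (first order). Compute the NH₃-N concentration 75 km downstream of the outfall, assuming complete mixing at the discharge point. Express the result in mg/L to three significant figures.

34 ML/d = 0.3935 m³/s.
After complete mixing, C₀ = (0.3935·38 + 32·0.31) / 32.39 = 0.7679 mg/L.
Travel time t = 7.5e+04 m / 0.25 m/s = 3e+05 s = 3.472 d.
C = 0.7679·exp(−0.24·3.472) = 0.7679·0.4346 = 0.3337 mg/L.

0.334 mg/L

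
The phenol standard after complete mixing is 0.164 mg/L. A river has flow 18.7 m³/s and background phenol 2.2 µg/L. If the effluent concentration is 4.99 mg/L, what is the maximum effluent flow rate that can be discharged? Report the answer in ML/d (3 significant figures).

54.2 ML/d

2.2 µg/L = 0.0022 mg/L.
Mass balance at complete mixing: C_std·(Q_w + Q_r) = Q_w·C_e + Q_r·C_b.
Rearranging, Q_w = Q_r·(C_std − C_b)/(C_e − C_std) = 18.7·(0.164 − 0.0022) / (4.99 − 0.164) = 0.6269 m³/s.
= 54.17 ML/d.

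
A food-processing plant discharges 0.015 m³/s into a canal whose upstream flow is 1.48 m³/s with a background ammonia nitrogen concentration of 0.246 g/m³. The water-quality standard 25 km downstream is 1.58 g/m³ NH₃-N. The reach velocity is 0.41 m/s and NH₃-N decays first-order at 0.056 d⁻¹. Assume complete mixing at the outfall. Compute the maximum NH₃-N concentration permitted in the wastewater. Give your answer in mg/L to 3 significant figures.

Travel time to the compliance point: t = 2.5e+04/0.41 = 6.098e+04 s = 0.7057 d; decay factor exp(−0.056·0.7057) = 0.9612.
So the concentration just after mixing may be at most 1.58/0.9612 = 1.644 mg/L.
Mass balance: 1.644·1.495 = 0.015·Cₑ + 1.48·0.246.
Cₑ = (2.457 − 0.3641) / 0.015 = 139.5 mg/L.

140 mg/L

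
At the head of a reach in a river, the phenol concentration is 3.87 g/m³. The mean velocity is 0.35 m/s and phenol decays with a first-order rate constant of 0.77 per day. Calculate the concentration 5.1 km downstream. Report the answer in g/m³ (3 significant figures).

Travel time t = 5.1 km / 0.35 m/s = 5100/0.35 = 1.457e+04 s = 0.1687 d.
First-order decay: C = 3.87·exp(−0.77·0.1687) = 3.87·0.8782 = 3.399 g/m³.

3.40 g/m³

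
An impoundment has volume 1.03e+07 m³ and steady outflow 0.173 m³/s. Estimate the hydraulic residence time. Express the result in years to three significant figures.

Q = 0.173 m³/s × 3.156e+07 s/yr = 5.459e+06 m³/yr.
Hydraulic residence time τ = V/Q = 1.03e+07/5.459e+06 = 1.887 yr.

1.89 yr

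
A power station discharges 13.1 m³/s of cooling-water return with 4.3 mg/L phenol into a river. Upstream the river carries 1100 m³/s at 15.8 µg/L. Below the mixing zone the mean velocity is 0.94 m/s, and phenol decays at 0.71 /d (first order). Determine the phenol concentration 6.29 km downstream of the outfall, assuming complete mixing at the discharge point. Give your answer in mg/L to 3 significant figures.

15.8 µg/L = 0.0158 mg/L.
After complete mixing, C₀ = (13.1·4.3 + 1100·0.0158) / 1113 = 0.06622 mg/L.
Travel time t = 6290 m / 0.94 m/s = 6691 s = 0.07745 d.
C = 0.06622·exp(−0.71·0.07745) = 0.06622·0.9465 = 0.06268 mg/L.

0.0627 mg/L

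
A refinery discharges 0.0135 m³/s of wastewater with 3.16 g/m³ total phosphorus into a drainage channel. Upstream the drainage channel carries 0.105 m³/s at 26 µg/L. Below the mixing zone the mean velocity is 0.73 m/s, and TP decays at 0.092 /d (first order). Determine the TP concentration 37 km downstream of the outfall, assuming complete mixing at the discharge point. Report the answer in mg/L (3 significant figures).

0.363 mg/L

26 µg/L = 0.026 mg/L.
After complete mixing, C₀ = (0.0135·3.16 + 0.105·0.026) / 0.1185 = 0.383 mg/L.
Travel time t = 3.7e+04 m / 0.73 m/s = 5.068e+04 s = 0.5866 d.
C = 0.383·exp(−0.092·0.5866) = 0.383·0.9475 = 0.3629 mg/L.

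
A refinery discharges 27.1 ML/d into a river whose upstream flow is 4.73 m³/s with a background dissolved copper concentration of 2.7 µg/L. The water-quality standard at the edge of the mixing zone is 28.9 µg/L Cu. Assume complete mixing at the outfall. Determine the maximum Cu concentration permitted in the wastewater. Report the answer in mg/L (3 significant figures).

0.424 mg/L

27.1 ML/d = 0.3137 m³/s.
2.7 µg/L = 0.0027 mg/L.
28.9 µg/L = 0.0289 mg/L.
Mass balance: 0.0289·5.044 = 0.3137·Cₑ + 4.73·0.0027.
Cₑ = (0.1458 − 0.01277) / 0.3137 = 0.424 mg/L.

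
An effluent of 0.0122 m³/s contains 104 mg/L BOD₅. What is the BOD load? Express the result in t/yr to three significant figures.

Mass flux = Q·C = 0.0122 m³/s × 104 g/m³ = 1.269 g/s.
= 1.269 g/s × 31.56 = 40.04 t/yr.

40.0 t/yr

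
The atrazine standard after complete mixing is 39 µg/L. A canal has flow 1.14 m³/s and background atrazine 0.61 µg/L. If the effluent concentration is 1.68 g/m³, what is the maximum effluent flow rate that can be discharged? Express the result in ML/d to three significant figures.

2.30 ML/d

0.61 µg/L = 0.00061 mg/L.
39 µg/L = 0.039 mg/L.
Mass balance at complete mixing: C_std·(Q_w + Q_r) = Q_w·C_e + Q_r·C_b.
Rearranging, Q_w = Q_r·(C_std − C_b)/(C_e − C_std) = 1.14·(0.039 − 0.00061) / (1.68 − 0.039) = 0.02667 m³/s.
= 2.304 ML/d.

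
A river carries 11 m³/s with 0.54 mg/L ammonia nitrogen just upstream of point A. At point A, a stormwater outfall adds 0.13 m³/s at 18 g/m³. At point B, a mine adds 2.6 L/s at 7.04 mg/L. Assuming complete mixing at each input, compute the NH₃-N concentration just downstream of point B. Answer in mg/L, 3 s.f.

After input A: C = (11·0.54 + 0.13·18) / 11.13 = 0.7439 mg/L.
2.6 L/s = 0.0026 m³/s.
After input B: C = (11.13·0.7439 + 0.0026·7.04) / 11.13 = 0.7454 mg/L.

0.745 mg/L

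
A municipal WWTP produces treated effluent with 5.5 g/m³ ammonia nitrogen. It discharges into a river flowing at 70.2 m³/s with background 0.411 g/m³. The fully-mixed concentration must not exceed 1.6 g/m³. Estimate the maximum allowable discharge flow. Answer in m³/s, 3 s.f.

Mass balance at complete mixing: C_std·(Q_w + Q_r) = Q_w·C_e + Q_r·C_b.
Rearranging, Q_w = Q_r·(C_std − C_b)/(C_e − C_std) = 70.2·(1.6 − 0.411) / (5.5 − 1.6) = 21.4 m³/s.

21.4 m³/s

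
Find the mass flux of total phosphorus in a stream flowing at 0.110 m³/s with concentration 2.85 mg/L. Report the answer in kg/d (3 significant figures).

Mass flux = Q·C = 0.11 m³/s × 2.85 g/m³ = 0.3135 g/s.
= 0.3135 g/s × 86.4 = 27.09 kg/d.

27.1 kg/d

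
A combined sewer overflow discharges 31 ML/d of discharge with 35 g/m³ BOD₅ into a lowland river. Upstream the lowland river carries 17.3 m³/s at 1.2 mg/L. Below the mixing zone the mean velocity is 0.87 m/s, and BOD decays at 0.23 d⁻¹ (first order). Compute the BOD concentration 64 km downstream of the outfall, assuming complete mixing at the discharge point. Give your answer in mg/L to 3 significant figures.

1.55 mg/L

31 ML/d = 0.3588 m³/s.
After complete mixing, C₀ = (0.3588·35 + 17.3·1.2) / 17.66 = 1.887 mg/L.
Travel time t = 6.4e+04 m / 0.87 m/s = 7.356e+04 s = 0.8514 d.
C = 1.887·exp(−0.23·0.8514) = 1.887·0.8222 = 1.551 mg/L.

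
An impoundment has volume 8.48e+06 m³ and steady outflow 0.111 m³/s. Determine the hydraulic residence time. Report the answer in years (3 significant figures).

Q = 0.111 m³/s × 3.156e+07 s/yr = 3.503e+06 m³/yr.
Hydraulic residence time τ = V/Q = 8.48e+06/3.503e+06 = 2.421 yr.

2.42 yr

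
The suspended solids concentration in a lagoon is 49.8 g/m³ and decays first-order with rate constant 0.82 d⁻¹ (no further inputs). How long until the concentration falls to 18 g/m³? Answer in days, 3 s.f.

1.24 d

t = ln(C₀/C)/k = ln(49.8/18)/0.82 = 1.018/0.82 = 1.241 d.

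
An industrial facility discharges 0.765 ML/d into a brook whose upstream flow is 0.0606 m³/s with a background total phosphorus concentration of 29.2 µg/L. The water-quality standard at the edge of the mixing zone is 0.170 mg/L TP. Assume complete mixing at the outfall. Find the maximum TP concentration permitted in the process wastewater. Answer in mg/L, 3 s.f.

1.13 mg/L

0.765 ML/d = 0.008854 m³/s.
29.2 µg/L = 0.0292 mg/L.
Mass balance: 0.17·0.06945 = 0.008854·Cₑ + 0.0606·0.0292.
Cₑ = (0.01181 − 0.00177) / 0.008854 = 1.134 mg/L.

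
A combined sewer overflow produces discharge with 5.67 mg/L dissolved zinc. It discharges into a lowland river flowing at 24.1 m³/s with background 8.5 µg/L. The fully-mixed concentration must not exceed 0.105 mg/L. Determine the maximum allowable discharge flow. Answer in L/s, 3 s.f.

418 L/s

8.5 µg/L = 0.0085 mg/L.
Mass balance at complete mixing: C_std·(Q_w + Q_r) = Q_w·C_e + Q_r·C_b.
Rearranging, Q_w = Q_r·(C_std − C_b)/(C_e − C_std) = 24.1·(0.105 − 0.0085) / (5.67 − 0.105) = 0.4179 m³/s.
= 417.9 L/s.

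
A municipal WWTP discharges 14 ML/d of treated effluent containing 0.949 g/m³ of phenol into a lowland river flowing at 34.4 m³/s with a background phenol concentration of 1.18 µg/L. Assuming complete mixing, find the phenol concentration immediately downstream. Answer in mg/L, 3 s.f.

0.00562 mg/L

14 ML/d = 0.162 m³/s.
1.18 µg/L = 0.00118 mg/L.
Flow-weighted mixing gives C = (0.162·0.949 + 34.4·0.00118) / (0.162 + 34.4) = 0.1944/34.56 = 0.005624 mg/L.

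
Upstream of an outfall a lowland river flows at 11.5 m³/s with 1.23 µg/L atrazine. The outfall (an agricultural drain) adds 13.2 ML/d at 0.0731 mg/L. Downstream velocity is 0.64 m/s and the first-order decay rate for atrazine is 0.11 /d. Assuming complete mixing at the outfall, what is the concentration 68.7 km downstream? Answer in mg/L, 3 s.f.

0.00189 mg/L

13.2 ML/d = 0.1528 m³/s.
1.23 µg/L = 0.00123 mg/L.
After complete mixing, C₀ = (0.1528·0.0731 + 11.5·0.00123) / 11.65 = 0.002172 mg/L.
Travel time t = 6.87e+04 m / 0.64 m/s = 1.073e+05 s = 1.242 d.
C = 0.002172·exp(−0.11·1.242) = 0.002172·0.8723 = 0.001895 mg/L.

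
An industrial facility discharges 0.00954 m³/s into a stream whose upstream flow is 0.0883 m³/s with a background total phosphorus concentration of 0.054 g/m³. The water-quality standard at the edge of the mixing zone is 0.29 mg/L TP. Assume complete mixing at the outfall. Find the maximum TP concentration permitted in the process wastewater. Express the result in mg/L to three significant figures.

Mass balance: 0.29·0.09784 = 0.00954·Cₑ + 0.0883·0.054.
Cₑ = (0.02837 − 0.004768) / 0.00954 = 2.474 mg/L.

2.47 mg/L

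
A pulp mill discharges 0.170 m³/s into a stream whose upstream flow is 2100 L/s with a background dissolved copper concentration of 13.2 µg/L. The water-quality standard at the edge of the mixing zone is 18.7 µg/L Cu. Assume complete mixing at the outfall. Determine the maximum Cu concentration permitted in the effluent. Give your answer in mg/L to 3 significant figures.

2100 L/s = 2.1 m³/s.
13.2 µg/L = 0.0132 mg/L.
18.7 µg/L = 0.0187 mg/L.
Mass balance: 0.0187·2.27 = 0.17·Cₑ + 2.1·0.0132.
Cₑ = (0.04245 − 0.02772) / 0.17 = 0.08664 mg/L.

0.0866 mg/L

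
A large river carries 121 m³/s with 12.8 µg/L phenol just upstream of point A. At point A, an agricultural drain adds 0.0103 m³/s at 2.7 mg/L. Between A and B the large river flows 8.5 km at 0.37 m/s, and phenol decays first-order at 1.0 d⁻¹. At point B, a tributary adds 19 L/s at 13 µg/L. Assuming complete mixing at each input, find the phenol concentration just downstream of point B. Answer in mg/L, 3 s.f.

12.8 µg/L = 0.0128 mg/L.
After input A: C = (121·0.0128 + 0.0103·2.7) / 121 = 0.01303 mg/L.
Over the 8.5 km reach to input B (t = 2.297e+04 s = 0.2659 d), decay gives C = 0.01303·exp(−1.0·0.2659) = 0.009987 mg/L.
19 L/s = 0.019 m³/s.
13 µg/L = 0.013 mg/L.
After input B: C = (121·0.009987 + 0.019·0.013) / 121 = 0.009987 mg/L.

0.00999 mg/L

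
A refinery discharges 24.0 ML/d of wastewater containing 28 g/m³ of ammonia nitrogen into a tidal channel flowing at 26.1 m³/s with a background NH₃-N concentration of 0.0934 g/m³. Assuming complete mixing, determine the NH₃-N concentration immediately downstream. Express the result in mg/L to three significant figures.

24.0 ML/d = 0.2778 m³/s.
Conservation of mass across the mixing zone: C = (0.2778·28 + 26.1·0.0934) / (0.2778 + 26.1) = 10.22/26.38 = 0.3873 mg/L.

0.387 mg/L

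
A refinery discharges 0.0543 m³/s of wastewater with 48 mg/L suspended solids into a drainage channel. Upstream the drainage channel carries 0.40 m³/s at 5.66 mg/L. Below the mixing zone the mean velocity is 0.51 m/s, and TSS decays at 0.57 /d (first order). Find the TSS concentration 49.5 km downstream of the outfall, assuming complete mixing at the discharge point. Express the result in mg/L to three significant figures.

After complete mixing, C₀ = (0.0543·48 + 0.4·5.66) / 0.4543 = 10.72 mg/L.
Travel time t = 4.95e+04 m / 0.51 m/s = 9.706e+04 s = 1.123 d.
C = 10.72·exp(−0.57·1.123) = 10.72·0.5271 = 5.651 mg/L.

5.65 mg/L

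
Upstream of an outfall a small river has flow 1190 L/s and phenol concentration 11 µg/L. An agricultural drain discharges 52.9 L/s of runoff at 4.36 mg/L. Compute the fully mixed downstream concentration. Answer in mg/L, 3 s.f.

52.9 L/s = 0.0529 m³/s.
1190 L/s = 1.19 m³/s.
11 µg/L = 0.011 mg/L.
By mass balance at complete mixing, C = (0.0529·4.36 + 1.19·0.011) / (0.0529 + 1.19) = 0.2437/1.243 = 0.1961 mg/L.

0.196 mg/L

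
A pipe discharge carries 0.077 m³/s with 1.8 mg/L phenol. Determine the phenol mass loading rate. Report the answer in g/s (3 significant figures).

0.139 g/s

Mass flux = Q·C = 0.077 m³/s × 1.8 g/m³ = 0.1386 g/s.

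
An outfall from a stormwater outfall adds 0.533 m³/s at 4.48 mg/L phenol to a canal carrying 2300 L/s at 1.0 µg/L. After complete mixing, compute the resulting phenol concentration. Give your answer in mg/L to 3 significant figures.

0.844 mg/L

2300 L/s = 2.3 m³/s.
1.0 µg/L = 0.001 mg/L.
Conservation of mass across the mixing zone: C = (0.533·4.48 + 2.3·0.001) / (0.533 + 2.3) = 2.39/2.833 = 0.8437 mg/L.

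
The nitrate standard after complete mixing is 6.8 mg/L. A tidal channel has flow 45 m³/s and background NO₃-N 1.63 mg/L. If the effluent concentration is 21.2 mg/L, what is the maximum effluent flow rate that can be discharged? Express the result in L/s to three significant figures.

16200 L/s

Mass balance at complete mixing: C_std·(Q_w + Q_r) = Q_w·C_e + Q_r·C_b.
Rearranging, Q_w = Q_r·(C_std − C_b)/(C_e − C_std) = 45·(6.8 − 1.63) / (21.2 − 6.8) = 16.16 m³/s.
= 1.616e+04 L/s.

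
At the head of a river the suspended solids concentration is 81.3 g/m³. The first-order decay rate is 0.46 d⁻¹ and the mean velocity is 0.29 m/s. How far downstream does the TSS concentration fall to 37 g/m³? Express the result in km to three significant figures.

42.9 km

From C = C₀·e^(−kt), t = ln(C₀/C)/k = ln(81.3/37)/0.46 = 0.7872/0.46 = 1.711 d.
Distance = v·t = 0.29 m/s × 1.479e+05 s = 4.288e+04 m = 42.88 km.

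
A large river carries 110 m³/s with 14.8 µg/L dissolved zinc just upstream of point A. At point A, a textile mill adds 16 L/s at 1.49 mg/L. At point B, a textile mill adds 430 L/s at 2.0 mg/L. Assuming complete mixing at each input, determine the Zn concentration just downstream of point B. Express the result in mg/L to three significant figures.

14.8 µg/L = 0.0148 mg/L.
16 L/s = 0.016 m³/s.
After input A: C = (110·0.0148 + 0.016·1.49) / 110 = 0.01501 mg/L.
430 L/s = 0.43 m³/s.
After input B: C = (110·0.01501 + 0.43·2) / 110.4 = 0.02274 mg/L.

0.0227 mg/L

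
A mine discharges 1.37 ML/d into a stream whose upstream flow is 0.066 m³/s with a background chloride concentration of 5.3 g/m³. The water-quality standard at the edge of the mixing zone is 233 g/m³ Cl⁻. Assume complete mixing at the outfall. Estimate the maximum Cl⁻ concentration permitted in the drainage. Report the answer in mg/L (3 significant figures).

1.37 ML/d = 0.01586 m³/s.
Mass balance: 233·0.08186 = 0.01586·Cₑ + 0.066·5.3.
Cₑ = (19.07 − 0.3498) / 0.01586 = 1181 mg/L.

1180 mg/L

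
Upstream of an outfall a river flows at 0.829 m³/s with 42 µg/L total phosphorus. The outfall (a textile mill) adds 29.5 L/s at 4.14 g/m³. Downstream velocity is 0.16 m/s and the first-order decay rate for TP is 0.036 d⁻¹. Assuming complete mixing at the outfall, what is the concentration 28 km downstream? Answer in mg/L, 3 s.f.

0.170 mg/L

29.5 L/s = 0.0295 m³/s.
42 µg/L = 0.042 mg/L.
After complete mixing, C₀ = (0.0295·4.14 + 0.829·0.042) / 0.8585 = 0.1828 mg/L.
Travel time t = 2.8e+04 m / 0.16 m/s = 1.75e+05 s = 2.025 d.
C = 0.1828·exp(−0.036·2.025) = 0.1828·0.9297 = 0.17 mg/L.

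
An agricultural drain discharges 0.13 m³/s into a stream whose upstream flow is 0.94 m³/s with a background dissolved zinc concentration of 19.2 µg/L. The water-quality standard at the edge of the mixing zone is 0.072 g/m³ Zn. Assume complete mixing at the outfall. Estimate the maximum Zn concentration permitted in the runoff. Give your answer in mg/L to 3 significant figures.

0.454 mg/L

19.2 µg/L = 0.0192 mg/L.
Mass balance: 0.072·1.07 = 0.13·Cₑ + 0.94·0.0192.
Cₑ = (0.07704 − 0.01805) / 0.13 = 0.4538 mg/L.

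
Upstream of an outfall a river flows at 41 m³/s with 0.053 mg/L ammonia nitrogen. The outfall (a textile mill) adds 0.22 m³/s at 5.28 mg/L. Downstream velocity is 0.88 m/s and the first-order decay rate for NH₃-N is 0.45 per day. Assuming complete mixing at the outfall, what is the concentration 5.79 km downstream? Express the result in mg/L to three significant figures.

After complete mixing, C₀ = (0.22·5.28 + 41·0.053) / 41.22 = 0.0809 mg/L.
Travel time t = 5790 m / 0.88 m/s = 6580 s = 0.07615 d.
C = 0.0809·exp(−0.45·0.07615) = 0.0809·0.9663 = 0.07817 mg/L.

0.0782 mg/L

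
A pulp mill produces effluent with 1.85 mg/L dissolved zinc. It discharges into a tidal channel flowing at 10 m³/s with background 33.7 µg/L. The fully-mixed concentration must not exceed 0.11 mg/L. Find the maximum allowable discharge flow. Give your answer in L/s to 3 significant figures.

33.7 µg/L = 0.0337 mg/L.
Mass balance at complete mixing: C_std·(Q_w + Q_r) = Q_w·C_e + Q_r·C_b.
Rearranging, Q_w = Q_r·(C_std − C_b)/(C_e − C_std) = 10·(0.11 − 0.0337) / (1.85 − 0.11) = 0.4385 m³/s.
= 438.5 L/s.

439 L/s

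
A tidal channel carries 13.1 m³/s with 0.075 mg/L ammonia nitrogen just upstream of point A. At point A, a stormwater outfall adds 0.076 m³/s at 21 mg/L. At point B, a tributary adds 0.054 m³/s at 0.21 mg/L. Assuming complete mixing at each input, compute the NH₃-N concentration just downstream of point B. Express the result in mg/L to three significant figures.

After input A: C = (13.1·0.075 + 0.076·21) / 13.18 = 0.1957 mg/L.
After input B: C = (13.18·0.1957 + 0.054·0.21) / 13.23 = 0.1958 mg/L.

0.196 mg/L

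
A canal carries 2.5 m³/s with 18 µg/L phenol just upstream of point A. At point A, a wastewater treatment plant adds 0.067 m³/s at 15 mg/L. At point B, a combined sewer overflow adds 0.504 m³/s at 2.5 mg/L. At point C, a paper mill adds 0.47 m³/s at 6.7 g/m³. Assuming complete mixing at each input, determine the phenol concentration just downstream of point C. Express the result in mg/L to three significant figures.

18 µg/L = 0.018 mg/L.
After input A: C = (2.5·0.018 + 0.067·15) / 2.567 = 0.409 mg/L.
After input B: C = (2.567·0.409 + 0.504·2.5) / 3.071 = 0.7522 mg/L.
After input C: C = (3.071·0.7522 + 0.47·6.7) / 3.541 = 1.542 mg/L.

1.54 mg/L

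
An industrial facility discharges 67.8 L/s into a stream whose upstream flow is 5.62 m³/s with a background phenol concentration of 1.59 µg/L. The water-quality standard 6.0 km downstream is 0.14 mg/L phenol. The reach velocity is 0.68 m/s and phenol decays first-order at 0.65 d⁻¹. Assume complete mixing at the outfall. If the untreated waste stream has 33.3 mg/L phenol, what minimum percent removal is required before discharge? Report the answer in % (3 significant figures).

67.8 L/s = 0.0678 m³/s.
1.59 µg/L = 0.00159 mg/L.
Travel time to the compliance point: t = 6000/0.68 = 8824 s = 0.1021 d; decay factor exp(−0.65·0.1021) = 0.9358.
So the concentration just after mixing may be at most 0.14/0.9358 = 0.1496 mg/L.
Mass balance: 0.1496·5.688 = 0.0678·Cₑ + 5.62·0.00159.
Cₑ = (0.8509 − 0.008936) / 0.0678 = 12.42 mg/L.
Required removal = 1 − 12.42/33.3 = 62.71 %.

62.7 %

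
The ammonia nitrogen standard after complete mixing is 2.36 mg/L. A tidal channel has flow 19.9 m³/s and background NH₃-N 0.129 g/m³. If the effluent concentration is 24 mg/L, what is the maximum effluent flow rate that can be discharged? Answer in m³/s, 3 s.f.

2.05 m³/s

Mass balance at complete mixing: C_std·(Q_w + Q_r) = Q_w·C_e + Q_r·C_b.
Rearranging, Q_w = Q_r·(C_std − C_b)/(C_e − C_std) = 19.9·(2.36 − 0.129) / (24 − 2.36) = 2.052 m³/s.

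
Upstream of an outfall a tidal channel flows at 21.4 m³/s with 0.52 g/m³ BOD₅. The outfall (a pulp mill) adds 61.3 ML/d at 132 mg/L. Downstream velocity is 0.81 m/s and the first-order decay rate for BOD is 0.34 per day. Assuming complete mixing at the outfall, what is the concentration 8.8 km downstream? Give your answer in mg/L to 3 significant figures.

4.54 mg/L

61.3 ML/d = 0.7095 m³/s.
After complete mixing, C₀ = (0.7095·132 + 21.4·0.52) / 22.11 = 4.739 mg/L.
Travel time t = 8800 m / 0.81 m/s = 1.086e+04 s = 0.1257 d.
C = 4.739·exp(−0.34·0.1257) = 4.739·0.9581 = 4.541 mg/L.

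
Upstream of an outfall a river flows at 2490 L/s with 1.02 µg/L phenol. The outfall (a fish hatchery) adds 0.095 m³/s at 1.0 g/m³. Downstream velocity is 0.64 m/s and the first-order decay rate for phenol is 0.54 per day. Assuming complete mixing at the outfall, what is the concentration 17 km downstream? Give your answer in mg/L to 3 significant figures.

0.0320 mg/L

2490 L/s = 2.49 m³/s.
1.02 µg/L = 0.00102 mg/L.
After complete mixing, C₀ = (0.095·1 + 2.49·0.00102) / 2.585 = 0.03773 mg/L.
Travel time t = 1.7e+04 m / 0.64 m/s = 2.656e+04 s = 0.3074 d.
C = 0.03773·exp(−0.54·0.3074) = 0.03773·0.847 = 0.03196 mg/L.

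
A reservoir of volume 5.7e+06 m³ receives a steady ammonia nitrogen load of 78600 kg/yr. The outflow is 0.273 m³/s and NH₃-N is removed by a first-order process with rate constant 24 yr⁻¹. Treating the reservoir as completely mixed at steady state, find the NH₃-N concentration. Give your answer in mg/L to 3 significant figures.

Outflow Q = 0.273 m³/s × 3.156e+07 s/yr = 8.615e+06 m³/yr.
Steady-state CSTR mass balance: W = Q·C + k·V·C, so C = W/(Q + kV).
Q + kV = 8.615e+06 + 24·5.7e+06 = 1.454e+08 m³/yr.
C = 78600/1.454e+08 = 0.0005405 kg/m³ = 0.5405 mg/L.

0.541 mg/L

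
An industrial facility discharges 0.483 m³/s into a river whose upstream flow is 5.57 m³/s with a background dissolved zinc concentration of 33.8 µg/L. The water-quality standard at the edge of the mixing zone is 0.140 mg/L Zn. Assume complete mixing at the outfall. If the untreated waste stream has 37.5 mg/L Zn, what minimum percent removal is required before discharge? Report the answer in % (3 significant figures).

96.4 %

33.8 µg/L = 0.0338 mg/L.
Mass balance: 0.14·6.053 = 0.483·Cₑ + 5.57·0.0338.
Cₑ = (0.8474 − 0.1883) / 0.483 = 1.365 mg/L.
Required removal = 1 − 1.365/37.5 = 96.36 %.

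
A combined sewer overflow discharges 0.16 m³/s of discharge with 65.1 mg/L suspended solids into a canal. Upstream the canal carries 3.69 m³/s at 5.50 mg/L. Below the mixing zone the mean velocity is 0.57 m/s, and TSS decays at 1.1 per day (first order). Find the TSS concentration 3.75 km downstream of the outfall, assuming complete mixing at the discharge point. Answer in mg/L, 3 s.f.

After complete mixing, C₀ = (0.16·65.1 + 3.69·5.5) / 3.85 = 7.977 mg/L.
Travel time t = 3750 m / 0.57 m/s = 6579 s = 0.07615 d.
C = 7.977·exp(−1.1·0.07615) = 7.977·0.9197 = 7.336 mg/L.

7.34 mg/L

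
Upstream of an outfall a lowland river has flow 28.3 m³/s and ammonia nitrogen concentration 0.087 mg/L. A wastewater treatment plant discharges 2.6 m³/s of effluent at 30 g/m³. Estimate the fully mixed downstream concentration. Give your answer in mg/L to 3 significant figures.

By mass balance at complete mixing, C = (2.6·30 + 28.3·0.087) / (2.6 + 28.3) = 80.46/30.9 = 2.604 mg/L.

2.60 mg/L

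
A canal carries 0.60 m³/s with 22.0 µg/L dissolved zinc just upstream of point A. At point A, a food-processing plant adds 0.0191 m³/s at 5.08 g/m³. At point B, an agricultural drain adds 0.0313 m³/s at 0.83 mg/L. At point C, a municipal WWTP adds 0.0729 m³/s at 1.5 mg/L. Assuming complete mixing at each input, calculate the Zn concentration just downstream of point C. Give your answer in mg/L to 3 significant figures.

0.339 mg/L

22.0 µg/L = 0.022 mg/L.
After input A: C = (0.6·0.022 + 0.0191·5.08) / 0.6191 = 0.178 mg/L.
After input B: C = (0.6191·0.178 + 0.0313·0.83) / 0.6504 = 0.2094 mg/L.
After input C: C = (0.6504·0.2094 + 0.0729·1.5) / 0.7233 = 0.3395 mg/L.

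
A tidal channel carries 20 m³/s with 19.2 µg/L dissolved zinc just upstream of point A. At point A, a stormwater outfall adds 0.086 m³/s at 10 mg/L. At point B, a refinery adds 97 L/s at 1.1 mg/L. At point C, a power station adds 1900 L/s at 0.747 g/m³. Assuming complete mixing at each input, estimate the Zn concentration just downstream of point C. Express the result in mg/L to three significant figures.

19.2 µg/L = 0.0192 mg/L.
After input A: C = (20·0.0192 + 0.086·10) / 20.09 = 0.06193 mg/L.
97 L/s = 0.097 m³/s.
After input B: C = (20.09·0.06193 + 0.097·1.1) / 20.18 = 0.06692 mg/L.
1900 L/s = 1.9 m³/s.
After input C: C = (20.18·0.06692 + 1.9·0.747) / 22.08 = 0.1254 mg/L.

0.125 mg/L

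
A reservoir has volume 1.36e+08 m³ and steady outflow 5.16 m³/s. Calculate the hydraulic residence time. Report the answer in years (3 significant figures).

Q = 5.16 m³/s × 3.156e+07 s/yr = 1.628e+08 m³/yr.
Hydraulic residence time τ = V/Q = 1.36e+08/1.628e+08 = 0.8352 yr.

0.835 yr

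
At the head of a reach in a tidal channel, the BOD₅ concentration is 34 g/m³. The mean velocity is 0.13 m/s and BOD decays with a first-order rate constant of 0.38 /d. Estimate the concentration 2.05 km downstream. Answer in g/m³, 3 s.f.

31.7 g/m³

Travel time t = 2.05 km / 0.13 m/s = 2050/0.13 = 1.577e+04 s = 0.1825 d.
First-order decay: C = 34·exp(−0.38·0.1825) = 34·0.933 = 31.72 g/m³.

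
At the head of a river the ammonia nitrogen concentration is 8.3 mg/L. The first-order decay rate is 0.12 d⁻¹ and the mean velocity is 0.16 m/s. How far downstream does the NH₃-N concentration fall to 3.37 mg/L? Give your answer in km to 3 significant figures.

From C = C₀·e^(−kt), t = ln(C₀/C)/k = ln(8.3/3.37)/0.12 = 0.9013/0.12 = 7.511 d.
Distance = v·t = 0.16 m/s × 6.49e+05 s = 1.038e+05 m = 103.8 km.

104 km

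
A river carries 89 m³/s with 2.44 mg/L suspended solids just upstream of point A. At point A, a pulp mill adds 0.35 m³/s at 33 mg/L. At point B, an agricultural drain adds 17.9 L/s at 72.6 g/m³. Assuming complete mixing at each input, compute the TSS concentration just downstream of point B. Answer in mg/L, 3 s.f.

2.57 mg/L

After input A: C = (89·2.44 + 0.35·33) / 89.35 = 2.56 mg/L.
17.9 L/s = 0.0179 m³/s.
After input B: C = (89.35·2.56 + 0.0179·72.6) / 89.37 = 2.574 mg/L.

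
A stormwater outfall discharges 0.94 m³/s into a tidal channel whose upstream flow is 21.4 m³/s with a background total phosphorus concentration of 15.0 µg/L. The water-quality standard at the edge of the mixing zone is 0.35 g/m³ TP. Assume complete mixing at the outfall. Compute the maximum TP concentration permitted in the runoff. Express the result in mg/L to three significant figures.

15.0 µg/L = 0.015 mg/L.
Mass balance: 0.35·22.34 = 0.94·Cₑ + 21.4·0.015.
Cₑ = (7.819 − 0.321) / 0.94 = 7.977 mg/L.

7.98 mg/L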